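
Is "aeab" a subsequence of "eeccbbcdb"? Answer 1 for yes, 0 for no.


Check if "aeab" is a subsequence of "eeccbbcdb"
Greedy scan:
  Position 0 ('e'): no match needed
  Position 1 ('e'): no match needed
  Position 2 ('c'): no match needed
  Position 3 ('c'): no match needed
  Position 4 ('b'): no match needed
  Position 5 ('b'): no match needed
  Position 6 ('c'): no match needed
  Position 7 ('d'): no match needed
  Position 8 ('b'): no match needed
Only matched 0/4 characters => not a subsequence

0


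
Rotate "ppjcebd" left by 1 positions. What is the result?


Input: "ppjcebd", rotate left by 1
First 1 characters: "p"
Remaining characters: "pjcebd"
Concatenate remaining + first: "pjcebd" + "p" = "pjcebdp"

pjcebdp


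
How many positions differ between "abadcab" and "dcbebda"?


Comparing "abadcab" and "dcbebda" position by position:
  Position 0: 'a' vs 'd' => DIFFER
  Position 1: 'b' vs 'c' => DIFFER
  Position 2: 'a' vs 'b' => DIFFER
  Position 3: 'd' vs 'e' => DIFFER
  Position 4: 'c' vs 'b' => DIFFER
  Position 5: 'a' vs 'd' => DIFFER
  Position 6: 'b' vs 'a' => DIFFER
Positions that differ: 7

7


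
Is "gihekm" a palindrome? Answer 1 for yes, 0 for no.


Input: gihekm
Reversed: mkehig
  Compare pos 0 ('g') with pos 5 ('m'): MISMATCH
  Compare pos 1 ('i') with pos 4 ('k'): MISMATCH
  Compare pos 2 ('h') with pos 3 ('e'): MISMATCH
Result: not a palindrome

0


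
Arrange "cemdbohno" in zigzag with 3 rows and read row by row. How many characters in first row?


Zigzag "cemdbohno" into 3 rows:
Placing characters:
  'c' => row 0
  'e' => row 1
  'm' => row 2
  'd' => row 1
  'b' => row 0
  'o' => row 1
  'h' => row 2
  'n' => row 1
  'o' => row 0
Rows:
  Row 0: "cbo"
  Row 1: "edon"
  Row 2: "mh"
First row length: 3

3


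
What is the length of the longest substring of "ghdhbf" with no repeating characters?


Input: "ghdhbf"
Sliding window (track last position of each char):
  Position 0 ('g'): window [0,0] length 1 -- new best
  Position 1 ('h'): window [0,1] length 2 -- new best
  Position 2 ('d'): window [0,2] length 3 -- new best
  Position 3 ('h'): repeat (last at 1), move window start to 2
  Position 3 ('h'): window [2,3] length 2
  Position 4 ('b'): window [2,4] length 3
  Position 5 ('f'): window [2,5] length 4 -- new best
Longest substring with no repeats: "dhbf" with length 4

4


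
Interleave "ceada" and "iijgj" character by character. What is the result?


Interleaving "ceada" and "iijgj":
  Position 0: 'c' from first, 'i' from second => "ci"
  Position 1: 'e' from first, 'i' from second => "ei"
  Position 2: 'a' from first, 'j' from second => "aj"
  Position 3: 'd' from first, 'g' from second => "dg"
  Position 4: 'a' from first, 'j' from second => "aj"
Result: cieiajdgaj

cieiajdgaj


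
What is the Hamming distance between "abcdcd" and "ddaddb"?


Comparing "abcdcd" and "ddaddb" position by position:
  Position 0: 'a' vs 'd' => differ
  Position 1: 'b' vs 'd' => differ
  Position 2: 'c' vs 'a' => differ
  Position 3: 'd' vs 'd' => same
  Position 4: 'c' vs 'd' => differ
  Position 5: 'd' vs 'b' => differ
Total differences (Hamming distance): 5

5


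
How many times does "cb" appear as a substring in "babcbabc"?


Searching for "cb" in "babcbabc"
Scanning each position:
  Position 0: "ba" => no
  Position 1: "ab" => no
  Position 2: "bc" => no
  Position 3: "cb" => MATCH
  Position 4: "ba" => no
  Position 5: "ab" => no
  Position 6: "bc" => no
Total occurrences: 1

1


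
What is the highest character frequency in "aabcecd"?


Input: aabcecd
Character counts:
  'a': 2
  'b': 1
  'c': 2
  'd': 1
  'e': 1
Maximum frequency: 2

2


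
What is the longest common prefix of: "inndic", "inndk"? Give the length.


Words: inndic, inndk
  Position 0: all 'i' => match
  Position 1: all 'n' => match
  Position 2: all 'n' => match
  Position 3: all 'd' => match
  Position 4: ('i', 'k') => mismatch, stop
LCP = "innd" (length 4)

4


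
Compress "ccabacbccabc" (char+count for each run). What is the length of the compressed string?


Input: ccabacbccabc
Runs:
  'c' x 2 => "c2"
  'a' x 1 => "a1"
  'b' x 1 => "b1"
  'a' x 1 => "a1"
  'c' x 1 => "c1"
  'b' x 1 => "b1"
  'c' x 2 => "c2"
  'a' x 1 => "a1"
  'b' x 1 => "b1"
  'c' x 1 => "c1"
Compressed: "c2a1b1a1c1b1c2a1b1c1"
Compressed length: 20

20


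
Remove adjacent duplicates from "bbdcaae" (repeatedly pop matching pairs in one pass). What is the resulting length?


Input: bbdcaae
Stack-based adjacent duplicate removal:
  Read 'b': push. Stack: b
  Read 'b': matches stack top 'b' => pop. Stack: (empty)
  Read 'd': push. Stack: d
  Read 'c': push. Stack: dc
  Read 'a': push. Stack: dca
  Read 'a': matches stack top 'a' => pop. Stack: dc
  Read 'e': push. Stack: dce
Final stack: "dce" (length 3)

3


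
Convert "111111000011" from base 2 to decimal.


Input: "111111000011" in base 2
Positional expansion:
  Digit '1' (value 1) x 2^11 = 2048
  Digit '1' (value 1) x 2^10 = 1024
  Digit '1' (value 1) x 2^9 = 512
  Digit '1' (value 1) x 2^8 = 256
  Digit '1' (value 1) x 2^7 = 128
  Digit '1' (value 1) x 2^6 = 64
  Digit '0' (value 0) x 2^5 = 0
  Digit '0' (value 0) x 2^4 = 0
  Digit '0' (value 0) x 2^3 = 0
  Digit '0' (value 0) x 2^2 = 0
  Digit '1' (value 1) x 2^1 = 2
  Digit '1' (value 1) x 2^0 = 1
Sum = 4035

4035


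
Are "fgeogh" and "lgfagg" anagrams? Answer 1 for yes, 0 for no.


Strings: "fgeogh", "lgfagg"
Sorted first:  efggho
Sorted second: afgggl
Differ at position 0: 'e' vs 'a' => not anagrams

0


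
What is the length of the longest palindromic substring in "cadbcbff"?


Input: "cadbcbff"
Checking substrings for palindromes:
  [3:6] "bcb" (len 3) => palindrome
  [6:8] "ff" (len 2) => palindrome
Longest palindromic substring: "bcb" with length 3

3


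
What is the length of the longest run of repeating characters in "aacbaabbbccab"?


Input: "aacbaabbbccab"
Scanning for longest run:
  Position 1 ('a'): continues run of 'a', length=2
  Position 2 ('c'): new char, reset run to 1
  Position 3 ('b'): new char, reset run to 1
  Position 4 ('a'): new char, reset run to 1
  Position 5 ('a'): continues run of 'a', length=2
  Position 6 ('b'): new char, reset run to 1
  Position 7 ('b'): continues run of 'b', length=2
  Position 8 ('b'): continues run of 'b', length=3
  Position 9 ('c'): new char, reset run to 1
  Position 10 ('c'): continues run of 'c', length=2
  Position 11 ('a'): new char, reset run to 1
  Position 12 ('b'): new char, reset run to 1
Longest run: 'b' with length 3

3


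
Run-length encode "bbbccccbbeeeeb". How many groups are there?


Input: bbbccccbbeeeeb
Scanning for consecutive runs:
  Group 1: 'b' x 3 (positions 0-2)
  Group 2: 'c' x 4 (positions 3-6)
  Group 3: 'b' x 2 (positions 7-8)
  Group 4: 'e' x 4 (positions 9-12)
  Group 5: 'b' x 1 (positions 13-13)
Total groups: 5

5


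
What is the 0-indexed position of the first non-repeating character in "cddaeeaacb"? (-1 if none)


Input: cddaeeaacb
Character frequencies:
  'a': 3
  'b': 1
  'c': 2
  'd': 2
  'e': 2
Scanning left to right for freq == 1:
  Position 0 ('c'): freq=2, skip
  Position 1 ('d'): freq=2, skip
  Position 2 ('d'): freq=2, skip
  Position 3 ('a'): freq=3, skip
  Position 4 ('e'): freq=2, skip
  Position 5 ('e'): freq=2, skip
  Position 6 ('a'): freq=3, skip
  Position 7 ('a'): freq=3, skip
  Position 8 ('c'): freq=2, skip
  Position 9 ('b'): unique! => answer = 9

9


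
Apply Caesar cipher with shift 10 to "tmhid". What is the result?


Caesar cipher: shift "tmhid" by 10
  't' (pos 19) + 10 = pos 3 = 'd'
  'm' (pos 12) + 10 = pos 22 = 'w'
  'h' (pos 7) + 10 = pos 17 = 'r'
  'i' (pos 8) + 10 = pos 18 = 's'
  'd' (pos 3) + 10 = pos 13 = 'n'
Result: dwrsn

dwrsn


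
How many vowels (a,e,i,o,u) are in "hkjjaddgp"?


Input: hkjjaddgp
Checking each character:
  'h' at position 0: consonant
  'k' at position 1: consonant
  'j' at position 2: consonant
  'j' at position 3: consonant
  'a' at position 4: vowel (running total: 1)
  'd' at position 5: consonant
  'd' at position 6: consonant
  'g' at position 7: consonant
  'p' at position 8: consonant
Total vowels: 1

1


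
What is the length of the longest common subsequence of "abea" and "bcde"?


LCS of "abea" and "bcde"
DP table:
           b    c    d    e
      0    0    0    0    0
  a   0    0    0    0    0
  b   0    1    1    1    1
  e   0    1    1    1    2
  a   0    1    1    1    2
LCS length = dp[4][4] = 2

2


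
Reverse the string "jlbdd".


Input: jlbdd
Reading characters right to left:
  Position 4: 'd'
  Position 3: 'd'
  Position 2: 'b'
  Position 1: 'l'
  Position 0: 'j'
Reversed: ddblj

ddblj


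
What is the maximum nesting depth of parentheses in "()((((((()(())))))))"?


Input: "()((((((()(())))))))"
Tracking depth:
  Position 0 '(': depth becomes 1
  Position 1 ')': depth becomes 0
  Position 2 '(': depth becomes 1
  Position 3 '(': depth becomes 2
  Position 4 '(': depth becomes 3
  Position 5 '(': depth becomes 4
  Position 6 '(': depth becomes 5
  Position 7 '(': depth becomes 6
  Position 8 '(': depth becomes 7
  Position 9 ')': depth becomes 6
  Position 10 '(': depth becomes 7
  Position 11 '(': depth becomes 8
  Position 12 ')': depth becomes 7
  Position 13 ')': depth becomes 6
  Position 14 ')': depth becomes 5
  Position 15 ')': depth becomes 4
  Position 16 ')': depth becomes 3
  Position 17 ')': depth becomes 2
  Position 18 ')': depth becomes 1
  Position 19 ')': depth becomes 0
Maximum depth reached: 8

8


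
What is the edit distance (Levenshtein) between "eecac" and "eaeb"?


Computing edit distance: "eecac" -> "eaeb"
DP table:
           e    a    e    b
      0    1    2    3    4
  e   1    0    1    2    3
  e   2    1    1    1    2
  c   3    2    2    2    2
  a   4    3    2    3    3
  c   5    4    3    3    4
Edit distance = dp[5][4] = 4

4


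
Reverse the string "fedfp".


Input: fedfp
Reading characters right to left:
  Position 4: 'p'
  Position 3: 'f'
  Position 2: 'd'
  Position 1: 'e'
  Position 0: 'f'
Reversed: pfdef

pfdef


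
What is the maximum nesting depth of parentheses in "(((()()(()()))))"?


Input: "(((()()(()()))))"
Tracking depth:
  Position 0 '(': depth becomes 1
  Position 1 '(': depth becomes 2
  Position 2 '(': depth becomes 3
  Position 3 '(': depth becomes 4
  Position 4 ')': depth becomes 3
  Position 5 '(': depth becomes 4
  Position 6 ')': depth becomes 3
  Position 7 '(': depth becomes 4
  Position 8 '(': depth becomes 5
  Position 9 ')': depth becomes 4
  Position 10 '(': depth becomes 5
  Position 11 ')': depth becomes 4
  Position 12 ')': depth becomes 3
  Position 13 ')': depth becomes 2
  Position 14 ')': depth becomes 1
  Position 15 ')': depth becomes 0
Maximum depth reached: 5

5


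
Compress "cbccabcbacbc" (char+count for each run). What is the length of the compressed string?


Input: cbccabcbacbc
Runs:
  'c' x 1 => "c1"
  'b' x 1 => "b1"
  'c' x 2 => "c2"
  'a' x 1 => "a1"
  'b' x 1 => "b1"
  'c' x 1 => "c1"
  'b' x 1 => "b1"
  'a' x 1 => "a1"
  'c' x 1 => "c1"
  'b' x 1 => "b1"
  'c' x 1 => "c1"
Compressed: "c1b1c2a1b1c1b1a1c1b1c1"
Compressed length: 22

22


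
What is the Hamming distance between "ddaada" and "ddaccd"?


Comparing "ddaada" and "ddaccd" position by position:
  Position 0: 'd' vs 'd' => same
  Position 1: 'd' vs 'd' => same
  Position 2: 'a' vs 'a' => same
  Position 3: 'a' vs 'c' => differ
  Position 4: 'd' vs 'c' => differ
  Position 5: 'a' vs 'd' => differ
Total differences (Hamming distance): 3

3


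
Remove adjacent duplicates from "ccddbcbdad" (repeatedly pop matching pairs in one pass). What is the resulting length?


Input: ccddbcbdad
Stack-based adjacent duplicate removal:
  Read 'c': push. Stack: c
  Read 'c': matches stack top 'c' => pop. Stack: (empty)
  Read 'd': push. Stack: d
  Read 'd': matches stack top 'd' => pop. Stack: (empty)
  Read 'b': push. Stack: b
  Read 'c': push. Stack: bc
  Read 'b': push. Stack: bcb
  Read 'd': push. Stack: bcbd
  Read 'a': push. Stack: bcbda
  Read 'd': push. Stack: bcbdad
Final stack: "bcbdad" (length 6)

6


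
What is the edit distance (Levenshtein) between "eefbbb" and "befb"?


Computing edit distance: "eefbbb" -> "befb"
DP table:
           b    e    f    b
      0    1    2    3    4
  e   1    1    1    2    3
  e   2    2    1    2    3
  f   3    3    2    1    2
  b   4    3    3    2    1
  b   5    4    4    3    2
  b   6    5    5    4    3
Edit distance = dp[6][4] = 3

3


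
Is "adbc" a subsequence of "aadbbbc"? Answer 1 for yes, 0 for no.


Check if "adbc" is a subsequence of "aadbbbc"
Greedy scan:
  Position 0 ('a'): matches sub[0] = 'a'
  Position 1 ('a'): no match needed
  Position 2 ('d'): matches sub[1] = 'd'
  Position 3 ('b'): matches sub[2] = 'b'
  Position 4 ('b'): no match needed
  Position 5 ('b'): no match needed
  Position 6 ('c'): matches sub[3] = 'c'
All 4 characters matched => is a subsequence

1


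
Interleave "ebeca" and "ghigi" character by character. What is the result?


Interleaving "ebeca" and "ghigi":
  Position 0: 'e' from first, 'g' from second => "eg"
  Position 1: 'b' from first, 'h' from second => "bh"
  Position 2: 'e' from first, 'i' from second => "ei"
  Position 3: 'c' from first, 'g' from second => "cg"
  Position 4: 'a' from first, 'i' from second => "ai"
Result: egbheicgai

egbheicgai


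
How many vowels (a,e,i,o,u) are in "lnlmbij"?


Input: lnlmbij
Checking each character:
  'l' at position 0: consonant
  'n' at position 1: consonant
  'l' at position 2: consonant
  'm' at position 3: consonant
  'b' at position 4: consonant
  'i' at position 5: vowel (running total: 1)
  'j' at position 6: consonant
Total vowels: 1

1


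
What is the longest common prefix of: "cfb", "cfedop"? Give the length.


Words: cfb, cfedop
  Position 0: all 'c' => match
  Position 1: all 'f' => match
  Position 2: ('b', 'e') => mismatch, stop
LCP = "cf" (length 2)

2


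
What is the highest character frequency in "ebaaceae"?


Input: ebaaceae
Character counts:
  'a': 3
  'b': 1
  'c': 1
  'e': 3
Maximum frequency: 3

3


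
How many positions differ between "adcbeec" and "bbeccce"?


Comparing "adcbeec" and "bbeccce" position by position:
  Position 0: 'a' vs 'b' => DIFFER
  Position 1: 'd' vs 'b' => DIFFER
  Position 2: 'c' vs 'e' => DIFFER
  Position 3: 'b' vs 'c' => DIFFER
  Position 4: 'e' vs 'c' => DIFFER
  Position 5: 'e' vs 'c' => DIFFER
  Position 6: 'c' vs 'e' => DIFFER
Positions that differ: 7

7


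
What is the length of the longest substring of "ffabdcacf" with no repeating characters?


Input: "ffabdcacf"
Sliding window (track last position of each char):
  Position 0 ('f'): window [0,0] length 1 -- new best
  Position 1 ('f'): repeat (last at 0), move window start to 1
  Position 1 ('f'): window [1,1] length 1
  Position 2 ('a'): window [1,2] length 2 -- new best
  Position 3 ('b'): window [1,3] length 3 -- new best
  Position 4 ('d'): window [1,4] length 4 -- new best
  Position 5 ('c'): window [1,5] length 5 -- new best
  Position 6 ('a'): repeat (last at 2), move window start to 3
  Position 6 ('a'): window [3,6] length 4
  Position 7 ('c'): repeat (last at 5), move window start to 6
  Position 7 ('c'): window [6,7] length 2
  Position 8 ('f'): window [6,8] length 3
Longest substring with no repeats: "fabdc" with length 5

5


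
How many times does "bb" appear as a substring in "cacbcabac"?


Searching for "bb" in "cacbcabac"
Scanning each position:
  Position 0: "ca" => no
  Position 1: "ac" => no
  Position 2: "cb" => no
  Position 3: "bc" => no
  Position 4: "ca" => no
  Position 5: "ab" => no
  Position 6: "ba" => no
  Position 7: "ac" => no
Total occurrences: 0

0


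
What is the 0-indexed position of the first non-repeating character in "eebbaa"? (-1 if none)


Input: eebbaa
Character frequencies:
  'a': 2
  'b': 2
  'e': 2
Scanning left to right for freq == 1:
  Position 0 ('e'): freq=2, skip
  Position 1 ('e'): freq=2, skip
  Position 2 ('b'): freq=2, skip
  Position 3 ('b'): freq=2, skip
  Position 4 ('a'): freq=2, skip
  Position 5 ('a'): freq=2, skip
  No unique character found => answer = -1

-1


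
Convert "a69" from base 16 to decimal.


Input: "a69" in base 16
Positional expansion:
  Digit 'a' (value 10) x 16^2 = 2560
  Digit '6' (value 6) x 16^1 = 96
  Digit '9' (value 9) x 16^0 = 9
Sum = 2665

2665


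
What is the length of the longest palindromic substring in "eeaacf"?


Input: "eeaacf"
Checking substrings for palindromes:
  [0:2] "ee" (len 2) => palindrome
  [2:4] "aa" (len 2) => palindrome
Longest palindromic substring: "ee" with length 2

2


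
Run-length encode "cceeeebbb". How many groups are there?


Input: cceeeebbb
Scanning for consecutive runs:
  Group 1: 'c' x 2 (positions 0-1)
  Group 2: 'e' x 4 (positions 2-5)
  Group 3: 'b' x 3 (positions 6-8)
Total groups: 3

3


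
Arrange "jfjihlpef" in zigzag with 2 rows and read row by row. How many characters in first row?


Zigzag "jfjihlpef" into 2 rows:
Placing characters:
  'j' => row 0
  'f' => row 1
  'j' => row 0
  'i' => row 1
  'h' => row 0
  'l' => row 1
  'p' => row 0
  'e' => row 1
  'f' => row 0
Rows:
  Row 0: "jjhpf"
  Row 1: "file"
First row length: 5

5


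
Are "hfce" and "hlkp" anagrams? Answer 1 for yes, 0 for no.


Strings: "hfce", "hlkp"
Sorted first:  cefh
Sorted second: hklp
Differ at position 0: 'c' vs 'h' => not anagrams

0


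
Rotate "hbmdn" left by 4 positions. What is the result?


Input: "hbmdn", rotate left by 4
First 4 characters: "hbmd"
Remaining characters: "n"
Concatenate remaining + first: "n" + "hbmd" = "nhbmd"

nhbmd


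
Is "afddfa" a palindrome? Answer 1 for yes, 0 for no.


Input: afddfa
Reversed: afddfa
  Compare pos 0 ('a') with pos 5 ('a'): match
  Compare pos 1 ('f') with pos 4 ('f'): match
  Compare pos 2 ('d') with pos 3 ('d'): match
Result: palindrome

1


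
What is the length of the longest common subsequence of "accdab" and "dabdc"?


LCS of "accdab" and "dabdc"
DP table:
           d    a    b    d    c
      0    0    0    0    0    0
  a   0    0    1    1    1    1
  c   0    0    1    1    1    2
  c   0    0    1    1    1    2
  d   0    1    1    1    2    2
  a   0    1    2    2    2    2
  b   0    1    2    3    3    3
LCS length = dp[6][5] = 3

3


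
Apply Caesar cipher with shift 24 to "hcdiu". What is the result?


Caesar cipher: shift "hcdiu" by 24
  'h' (pos 7) + 24 = pos 5 = 'f'
  'c' (pos 2) + 24 = pos 0 = 'a'
  'd' (pos 3) + 24 = pos 1 = 'b'
  'i' (pos 8) + 24 = pos 6 = 'g'
  'u' (pos 20) + 24 = pos 18 = 's'
Result: fabgs

fabgs


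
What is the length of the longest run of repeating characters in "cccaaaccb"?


Input: "cccaaaccb"
Scanning for longest run:
  Position 1 ('c'): continues run of 'c', length=2
  Position 2 ('c'): continues run of 'c', length=3
  Position 3 ('a'): new char, reset run to 1
  Position 4 ('a'): continues run of 'a', length=2
  Position 5 ('a'): continues run of 'a', length=3
  Position 6 ('c'): new char, reset run to 1
  Position 7 ('c'): continues run of 'c', length=2
  Position 8 ('b'): new char, reset run to 1
Longest run: 'c' with length 3

3


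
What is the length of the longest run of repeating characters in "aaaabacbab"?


Input: "aaaabacbab"
Scanning for longest run:
  Position 1 ('a'): continues run of 'a', length=2
  Position 2 ('a'): continues run of 'a', length=3
  Position 3 ('a'): continues run of 'a', length=4
  Position 4 ('b'): new char, reset run to 1
  Position 5 ('a'): new char, reset run to 1
  Position 6 ('c'): new char, reset run to 1
  Position 7 ('b'): new char, reset run to 1
  Position 8 ('a'): new char, reset run to 1
  Position 9 ('b'): new char, reset run to 1
Longest run: 'a' with length 4

4


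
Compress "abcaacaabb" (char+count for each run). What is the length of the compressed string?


Input: abcaacaabb
Runs:
  'a' x 1 => "a1"
  'b' x 1 => "b1"
  'c' x 1 => "c1"
  'a' x 2 => "a2"
  'c' x 1 => "c1"
  'a' x 2 => "a2"
  'b' x 2 => "b2"
Compressed: "a1b1c1a2c1a2b2"
Compressed length: 14

14


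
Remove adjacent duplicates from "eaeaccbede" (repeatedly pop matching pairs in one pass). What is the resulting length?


Input: eaeaccbede
Stack-based adjacent duplicate removal:
  Read 'e': push. Stack: e
  Read 'a': push. Stack: ea
  Read 'e': push. Stack: eae
  Read 'a': push. Stack: eaea
  Read 'c': push. Stack: eaeac
  Read 'c': matches stack top 'c' => pop. Stack: eaea
  Read 'b': push. Stack: eaeab
  Read 'e': push. Stack: eaeabe
  Read 'd': push. Stack: eaeabed
  Read 'e': push. Stack: eaeabede
Final stack: "eaeabede" (length 8)

8


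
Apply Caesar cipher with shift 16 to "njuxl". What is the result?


Caesar cipher: shift "njuxl" by 16
  'n' (pos 13) + 16 = pos 3 = 'd'
  'j' (pos 9) + 16 = pos 25 = 'z'
  'u' (pos 20) + 16 = pos 10 = 'k'
  'x' (pos 23) + 16 = pos 13 = 'n'
  'l' (pos 11) + 16 = pos 1 = 'b'
Result: dzknb

dzknb


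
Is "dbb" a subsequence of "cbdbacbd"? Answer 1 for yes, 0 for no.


Check if "dbb" is a subsequence of "cbdbacbd"
Greedy scan:
  Position 0 ('c'): no match needed
  Position 1 ('b'): no match needed
  Position 2 ('d'): matches sub[0] = 'd'
  Position 3 ('b'): matches sub[1] = 'b'
  Position 4 ('a'): no match needed
  Position 5 ('c'): no match needed
  Position 6 ('b'): matches sub[2] = 'b'
  Position 7 ('d'): no match needed
All 3 characters matched => is a subsequence

1


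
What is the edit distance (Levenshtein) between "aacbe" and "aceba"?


Computing edit distance: "aacbe" -> "aceba"
DP table:
           a    c    e    b    a
      0    1    2    3    4    5
  a   1    0    1    2    3    4
  a   2    1    1    2    3    3
  c   3    2    1    2    3    4
  b   4    3    2    2    2    3
  e   5    4    3    2    3    3
Edit distance = dp[5][5] = 3

3


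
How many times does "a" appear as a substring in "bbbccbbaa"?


Searching for "a" in "bbbccbbaa"
Scanning each position:
  Position 0: "b" => no
  Position 1: "b" => no
  Position 2: "b" => no
  Position 3: "c" => no
  Position 4: "c" => no
  Position 5: "b" => no
  Position 6: "b" => no
  Position 7: "a" => MATCH
  Position 8: "a" => MATCH
Total occurrences: 2

2


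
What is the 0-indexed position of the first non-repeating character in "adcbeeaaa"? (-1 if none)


Input: adcbeeaaa
Character frequencies:
  'a': 4
  'b': 1
  'c': 1
  'd': 1
  'e': 2
Scanning left to right for freq == 1:
  Position 0 ('a'): freq=4, skip
  Position 1 ('d'): unique! => answer = 1

1


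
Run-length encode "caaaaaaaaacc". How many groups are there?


Input: caaaaaaaaacc
Scanning for consecutive runs:
  Group 1: 'c' x 1 (positions 0-0)
  Group 2: 'a' x 9 (positions 1-9)
  Group 3: 'c' x 2 (positions 10-11)
Total groups: 3

3


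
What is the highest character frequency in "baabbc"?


Input: baabbc
Character counts:
  'a': 2
  'b': 3
  'c': 1
Maximum frequency: 3

3


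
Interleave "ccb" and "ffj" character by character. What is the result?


Interleaving "ccb" and "ffj":
  Position 0: 'c' from first, 'f' from second => "cf"
  Position 1: 'c' from first, 'f' from second => "cf"
  Position 2: 'b' from first, 'j' from second => "bj"
Result: cfcfbj

cfcfbj


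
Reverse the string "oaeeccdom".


Input: oaeeccdom
Reading characters right to left:
  Position 8: 'm'
  Position 7: 'o'
  Position 6: 'd'
  Position 5: 'c'
  Position 4: 'c'
  Position 3: 'e'
  Position 2: 'e'
  Position 1: 'a'
  Position 0: 'o'
Reversed: modcceeao

modcceeao


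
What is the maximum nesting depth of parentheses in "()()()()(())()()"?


Input: "()()()()(())()()"
Tracking depth:
  Position 0 '(': depth becomes 1
  Position 1 ')': depth becomes 0
  Position 2 '(': depth becomes 1
  Position 3 ')': depth becomes 0
  Position 4 '(': depth becomes 1
  Position 5 ')': depth becomes 0
  Position 6 '(': depth becomes 1
  Position 7 ')': depth becomes 0
  Position 8 '(': depth becomes 1
  Position 9 '(': depth becomes 2
  Position 10 ')': depth becomes 1
  Position 11 ')': depth becomes 0
  Position 12 '(': depth becomes 1
  Position 13 ')': depth becomes 0
  Position 14 '(': depth becomes 1
  Position 15 ')': depth becomes 0
Maximum depth reached: 2

2


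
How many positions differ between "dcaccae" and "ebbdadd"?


Comparing "dcaccae" and "ebbdadd" position by position:
  Position 0: 'd' vs 'e' => DIFFER
  Position 1: 'c' vs 'b' => DIFFER
  Position 2: 'a' vs 'b' => DIFFER
  Position 3: 'c' vs 'd' => DIFFER
  Position 4: 'c' vs 'a' => DIFFER
  Position 5: 'a' vs 'd' => DIFFER
  Position 6: 'e' vs 'd' => DIFFER
Positions that differ: 7

7


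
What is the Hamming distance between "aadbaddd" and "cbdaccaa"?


Comparing "aadbaddd" and "cbdaccaa" position by position:
  Position 0: 'a' vs 'c' => differ
  Position 1: 'a' vs 'b' => differ
  Position 2: 'd' vs 'd' => same
  Position 3: 'b' vs 'a' => differ
  Position 4: 'a' vs 'c' => differ
  Position 5: 'd' vs 'c' => differ
  Position 6: 'd' vs 'a' => differ
  Position 7: 'd' vs 'a' => differ
Total differences (Hamming distance): 7

7


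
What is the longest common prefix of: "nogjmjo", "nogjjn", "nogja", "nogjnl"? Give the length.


Words: nogjmjo, nogjjn, nogja, nogjnl
  Position 0: all 'n' => match
  Position 1: all 'o' => match
  Position 2: all 'g' => match
  Position 3: all 'j' => match
  Position 4: ('m', 'j', 'a', 'n') => mismatch, stop
LCP = "nogj" (length 4)

4


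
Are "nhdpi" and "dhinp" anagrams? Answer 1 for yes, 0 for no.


Strings: "nhdpi", "dhinp"
Sorted first:  dhinp
Sorted second: dhinp
Sorted forms match => anagrams

1


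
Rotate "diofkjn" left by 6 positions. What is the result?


Input: "diofkjn", rotate left by 6
First 6 characters: "diofkj"
Remaining characters: "n"
Concatenate remaining + first: "n" + "diofkj" = "ndiofkj"

ndiofkj


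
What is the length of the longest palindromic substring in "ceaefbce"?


Input: "ceaefbce"
Checking substrings for palindromes:
  [1:4] "eae" (len 3) => palindrome
Longest palindromic substring: "eae" with length 3

3


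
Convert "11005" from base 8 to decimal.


Input: "11005" in base 8
Positional expansion:
  Digit '1' (value 1) x 8^4 = 4096
  Digit '1' (value 1) x 8^3 = 512
  Digit '0' (value 0) x 8^2 = 0
  Digit '0' (value 0) x 8^1 = 0
  Digit '5' (value 5) x 8^0 = 5
Sum = 4613

4613


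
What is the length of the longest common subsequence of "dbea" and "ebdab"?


LCS of "dbea" and "ebdab"
DP table:
           e    b    d    a    b
      0    0    0    0    0    0
  d   0    0    0    1    1    1
  b   0    0    1    1    1    2
  e   0    1    1    1    1    2
  a   0    1    1    1    2    2
LCS length = dp[4][5] = 2

2


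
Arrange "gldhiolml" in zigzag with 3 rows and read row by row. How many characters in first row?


Zigzag "gldhiolml" into 3 rows:
Placing characters:
  'g' => row 0
  'l' => row 1
  'd' => row 2
  'h' => row 1
  'i' => row 0
  'o' => row 1
  'l' => row 2
  'm' => row 1
  'l' => row 0
Rows:
  Row 0: "gil"
  Row 1: "lhom"
  Row 2: "dl"
First row length: 3

3


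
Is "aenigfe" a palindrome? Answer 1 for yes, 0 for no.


Input: aenigfe
Reversed: efginea
  Compare pos 0 ('a') with pos 6 ('e'): MISMATCH
  Compare pos 1 ('e') with pos 5 ('f'): MISMATCH
  Compare pos 2 ('n') with pos 4 ('g'): MISMATCH
Result: not a palindrome

0


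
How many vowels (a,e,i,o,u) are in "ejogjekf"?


Input: ejogjekf
Checking each character:
  'e' at position 0: vowel (running total: 1)
  'j' at position 1: consonant
  'o' at position 2: vowel (running total: 2)
  'g' at position 3: consonant
  'j' at position 4: consonant
  'e' at position 5: vowel (running total: 3)
  'k' at position 6: consonant
  'f' at position 7: consonant
Total vowels: 3

3


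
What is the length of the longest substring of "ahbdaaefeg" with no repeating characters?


Input: "ahbdaaefeg"
Sliding window (track last position of each char):
  Position 0 ('a'): window [0,0] length 1 -- new best
  Position 1 ('h'): window [0,1] length 2 -- new best
  Position 2 ('b'): window [0,2] length 3 -- new best
  Position 3 ('d'): window [0,3] length 4 -- new best
  Position 4 ('a'): repeat (last at 0), move window start to 1
  Position 4 ('a'): window [1,4] length 4
  Position 5 ('a'): repeat (last at 4), move window start to 5
  Position 5 ('a'): window [5,5] length 1
  Position 6 ('e'): window [5,6] length 2
  Position 7 ('f'): window [5,7] length 3
  Position 8 ('e'): repeat (last at 6), move window start to 7
  Position 8 ('e'): window [7,8] length 2
  Position 9 ('g'): window [7,9] length 3
Longest substring with no repeats: "ahbd" with length 4

4


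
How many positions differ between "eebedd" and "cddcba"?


Comparing "eebedd" and "cddcba" position by position:
  Position 0: 'e' vs 'c' => DIFFER
  Position 1: 'e' vs 'd' => DIFFER
  Position 2: 'b' vs 'd' => DIFFER
  Position 3: 'e' vs 'c' => DIFFER
  Position 4: 'd' vs 'b' => DIFFER
  Position 5: 'd' vs 'a' => DIFFER
Positions that differ: 6

6


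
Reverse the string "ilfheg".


Input: ilfheg
Reading characters right to left:
  Position 5: 'g'
  Position 4: 'e'
  Position 3: 'h'
  Position 2: 'f'
  Position 1: 'l'
  Position 0: 'i'
Reversed: gehfli

gehfli


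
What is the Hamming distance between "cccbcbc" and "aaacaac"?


Comparing "cccbcbc" and "aaacaac" position by position:
  Position 0: 'c' vs 'a' => differ
  Position 1: 'c' vs 'a' => differ
  Position 2: 'c' vs 'a' => differ
  Position 3: 'b' vs 'c' => differ
  Position 4: 'c' vs 'a' => differ
  Position 5: 'b' vs 'a' => differ
  Position 6: 'c' vs 'c' => same
Total differences (Hamming distance): 6

6


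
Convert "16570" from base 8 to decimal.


Input: "16570" in base 8
Positional expansion:
  Digit '1' (value 1) x 8^4 = 4096
  Digit '6' (value 6) x 8^3 = 3072
  Digit '5' (value 5) x 8^2 = 320
  Digit '7' (value 7) x 8^1 = 56
  Digit '0' (value 0) x 8^0 = 0
Sum = 7544

7544


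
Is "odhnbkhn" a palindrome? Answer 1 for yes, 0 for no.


Input: odhnbkhn
Reversed: nhkbnhdo
  Compare pos 0 ('o') with pos 7 ('n'): MISMATCH
  Compare pos 1 ('d') with pos 6 ('h'): MISMATCH
  Compare pos 2 ('h') with pos 5 ('k'): MISMATCH
  Compare pos 3 ('n') with pos 4 ('b'): MISMATCH
Result: not a palindrome

0


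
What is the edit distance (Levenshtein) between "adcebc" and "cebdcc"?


Computing edit distance: "adcebc" -> "cebdcc"
DP table:
           c    e    b    d    c    c
      0    1    2    3    4    5    6
  a   1    1    2    3    4    5    6
  d   2    2    2    3    3    4    5
  c   3    2    3    3    4    3    4
  e   4    3    2    3    4    4    4
  b   5    4    3    2    3    4    5
  c   6    5    4    3    3    3    4
Edit distance = dp[6][6] = 4

4


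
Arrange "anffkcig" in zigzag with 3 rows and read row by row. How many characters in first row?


Zigzag "anffkcig" into 3 rows:
Placing characters:
  'a' => row 0
  'n' => row 1
  'f' => row 2
  'f' => row 1
  'k' => row 0
  'c' => row 1
  'i' => row 2
  'g' => row 1
Rows:
  Row 0: "ak"
  Row 1: "nfcg"
  Row 2: "fi"
First row length: 2

2


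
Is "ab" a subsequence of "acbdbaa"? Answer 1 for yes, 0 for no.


Check if "ab" is a subsequence of "acbdbaa"
Greedy scan:
  Position 0 ('a'): matches sub[0] = 'a'
  Position 1 ('c'): no match needed
  Position 2 ('b'): matches sub[1] = 'b'
  Position 3 ('d'): no match needed
  Position 4 ('b'): no match needed
  Position 5 ('a'): no match needed
  Position 6 ('a'): no match needed
All 2 characters matched => is a subsequence

1


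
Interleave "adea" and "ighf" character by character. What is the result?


Interleaving "adea" and "ighf":
  Position 0: 'a' from first, 'i' from second => "ai"
  Position 1: 'd' from first, 'g' from second => "dg"
  Position 2: 'e' from first, 'h' from second => "eh"
  Position 3: 'a' from first, 'f' from second => "af"
Result: aidgehaf

aidgehaf


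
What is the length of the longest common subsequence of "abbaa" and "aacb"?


LCS of "abbaa" and "aacb"
DP table:
           a    a    c    b
      0    0    0    0    0
  a   0    1    1    1    1
  b   0    1    1    1    2
  b   0    1    1    1    2
  a   0    1    2    2    2
  a   0    1    2    2    2
LCS length = dp[5][4] = 2

2


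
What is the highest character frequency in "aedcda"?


Input: aedcda
Character counts:
  'a': 2
  'c': 1
  'd': 2
  'e': 1
Maximum frequency: 2

2


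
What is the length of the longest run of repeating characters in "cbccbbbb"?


Input: "cbccbbbb"
Scanning for longest run:
  Position 1 ('b'): new char, reset run to 1
  Position 2 ('c'): new char, reset run to 1
  Position 3 ('c'): continues run of 'c', length=2
  Position 4 ('b'): new char, reset run to 1
  Position 5 ('b'): continues run of 'b', length=2
  Position 6 ('b'): continues run of 'b', length=3
  Position 7 ('b'): continues run of 'b', length=4
Longest run: 'b' with length 4

4


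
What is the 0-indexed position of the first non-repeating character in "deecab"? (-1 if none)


Input: deecab
Character frequencies:
  'a': 1
  'b': 1
  'c': 1
  'd': 1
  'e': 2
Scanning left to right for freq == 1:
  Position 0 ('d'): unique! => answer = 0

0


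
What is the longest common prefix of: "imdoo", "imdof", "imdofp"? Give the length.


Words: imdoo, imdof, imdofp
  Position 0: all 'i' => match
  Position 1: all 'm' => match
  Position 2: all 'd' => match
  Position 3: all 'o' => match
  Position 4: ('o', 'f', 'f') => mismatch, stop
LCP = "imdo" (length 4)

4


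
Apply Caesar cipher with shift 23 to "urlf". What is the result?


Caesar cipher: shift "urlf" by 23
  'u' (pos 20) + 23 = pos 17 = 'r'
  'r' (pos 17) + 23 = pos 14 = 'o'
  'l' (pos 11) + 23 = pos 8 = 'i'
  'f' (pos 5) + 23 = pos 2 = 'c'
Result: roic

roic


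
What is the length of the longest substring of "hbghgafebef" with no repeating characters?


Input: "hbghgafebef"
Sliding window (track last position of each char):
  Position 0 ('h'): window [0,0] length 1 -- new best
  Position 1 ('b'): window [0,1] length 2 -- new best
  Position 2 ('g'): window [0,2] length 3 -- new best
  Position 3 ('h'): repeat (last at 0), move window start to 1
  Position 3 ('h'): window [1,3] length 3
  Position 4 ('g'): repeat (last at 2), move window start to 3
  Position 4 ('g'): window [3,4] length 2
  Position 5 ('a'): window [3,5] length 3
  Position 6 ('f'): window [3,6] length 4 -- new best
  Position 7 ('e'): window [3,7] length 5 -- new best
  Position 8 ('b'): window [3,8] length 6 -- new best
  Position 9 ('e'): repeat (last at 7), move window start to 8
  Position 9 ('e'): window [8,9] length 2
  Position 10 ('f'): window [8,10] length 3
Longest substring with no repeats: "hgafeb" with length 6

6


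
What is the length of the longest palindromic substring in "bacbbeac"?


Input: "bacbbeac"
Checking substrings for palindromes:
  [3:5] "bb" (len 2) => palindrome
Longest palindromic substring: "bb" with length 2

2


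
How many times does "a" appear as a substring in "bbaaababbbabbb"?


Searching for "a" in "bbaaababbbabbb"
Scanning each position:
  Position 0: "b" => no
  Position 1: "b" => no
  Position 2: "a" => MATCH
  Position 3: "a" => MATCH
  Position 4: "a" => MATCH
  Position 5: "b" => no
  Position 6: "a" => MATCH
  Position 7: "b" => no
  Position 8: "b" => no
  Position 9: "b" => no
  Position 10: "a" => MATCH
  Position 11: "b" => no
  Position 12: "b" => no
  Position 13: "b" => no
Total occurrences: 5

5


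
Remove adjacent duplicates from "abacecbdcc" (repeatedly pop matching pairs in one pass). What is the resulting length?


Input: abacecbdcc
Stack-based adjacent duplicate removal:
  Read 'a': push. Stack: a
  Read 'b': push. Stack: ab
  Read 'a': push. Stack: aba
  Read 'c': push. Stack: abac
  Read 'e': push. Stack: abace
  Read 'c': push. Stack: abacec
  Read 'b': push. Stack: abacecb
  Read 'd': push. Stack: abacecbd
  Read 'c': push. Stack: abacecbdc
  Read 'c': matches stack top 'c' => pop. Stack: abacecbd
Final stack: "abacecbd" (length 8)

8


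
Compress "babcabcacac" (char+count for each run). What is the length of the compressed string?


Input: babcabcacac
Runs:
  'b' x 1 => "b1"
  'a' x 1 => "a1"
  'b' x 1 => "b1"
  'c' x 1 => "c1"
  'a' x 1 => "a1"
  'b' x 1 => "b1"
  'c' x 1 => "c1"
  'a' x 1 => "a1"
  'c' x 1 => "c1"
  'a' x 1 => "a1"
  'c' x 1 => "c1"
Compressed: "b1a1b1c1a1b1c1a1c1a1c1"
Compressed length: 22

22


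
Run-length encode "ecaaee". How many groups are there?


Input: ecaaee
Scanning for consecutive runs:
  Group 1: 'e' x 1 (positions 0-0)
  Group 2: 'c' x 1 (positions 1-1)
  Group 3: 'a' x 2 (positions 2-3)
  Group 4: 'e' x 2 (positions 4-5)
Total groups: 4

4


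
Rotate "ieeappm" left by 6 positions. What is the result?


Input: "ieeappm", rotate left by 6
First 6 characters: "ieeapp"
Remaining characters: "m"
Concatenate remaining + first: "m" + "ieeapp" = "mieeapp"

mieeapp


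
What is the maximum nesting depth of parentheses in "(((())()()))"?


Input: "(((())()()))"
Tracking depth:
  Position 0 '(': depth becomes 1
  Position 1 '(': depth becomes 2
  Position 2 '(': depth becomes 3
  Position 3 '(': depth becomes 4
  Position 4 ')': depth becomes 3
  Position 5 ')': depth becomes 2
  Position 6 '(': depth becomes 3
  Position 7 ')': depth becomes 2
  Position 8 '(': depth becomes 3
  Position 9 ')': depth becomes 2
  Position 10 ')': depth becomes 1
  Position 11 ')': depth becomes 0
Maximum depth reached: 4

4


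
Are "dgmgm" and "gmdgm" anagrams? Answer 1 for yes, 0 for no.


Strings: "dgmgm", "gmdgm"
Sorted first:  dggmm
Sorted second: dggmm
Sorted forms match => anagrams

1


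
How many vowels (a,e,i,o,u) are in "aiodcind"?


Input: aiodcind
Checking each character:
  'a' at position 0: vowel (running total: 1)
  'i' at position 1: vowel (running total: 2)
  'o' at position 2: vowel (running total: 3)
  'd' at position 3: consonant
  'c' at position 4: consonant
  'i' at position 5: vowel (running total: 4)
  'n' at position 6: consonant
  'd' at position 7: consonant
Total vowels: 4

4


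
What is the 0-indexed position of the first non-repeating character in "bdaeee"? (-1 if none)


Input: bdaeee
Character frequencies:
  'a': 1
  'b': 1
  'd': 1
  'e': 3
Scanning left to right for freq == 1:
  Position 0 ('b'): unique! => answer = 0

0


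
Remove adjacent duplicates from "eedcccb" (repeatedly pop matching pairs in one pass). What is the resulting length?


Input: eedcccb
Stack-based adjacent duplicate removal:
  Read 'e': push. Stack: e
  Read 'e': matches stack top 'e' => pop. Stack: (empty)
  Read 'd': push. Stack: d
  Read 'c': push. Stack: dc
  Read 'c': matches stack top 'c' => pop. Stack: d
  Read 'c': push. Stack: dc
  Read 'b': push. Stack: dcb
Final stack: "dcb" (length 3)

3


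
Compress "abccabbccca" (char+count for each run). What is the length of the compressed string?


Input: abccabbccca
Runs:
  'a' x 1 => "a1"
  'b' x 1 => "b1"
  'c' x 2 => "c2"
  'a' x 1 => "a1"
  'b' x 2 => "b2"
  'c' x 3 => "c3"
  'a' x 1 => "a1"
Compressed: "a1b1c2a1b2c3a1"
Compressed length: 14

14


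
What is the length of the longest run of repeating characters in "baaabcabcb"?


Input: "baaabcabcb"
Scanning for longest run:
  Position 1 ('a'): new char, reset run to 1
  Position 2 ('a'): continues run of 'a', length=2
  Position 3 ('a'): continues run of 'a', length=3
  Position 4 ('b'): new char, reset run to 1
  Position 5 ('c'): new char, reset run to 1
  Position 6 ('a'): new char, reset run to 1
  Position 7 ('b'): new char, reset run to 1
  Position 8 ('c'): new char, reset run to 1
  Position 9 ('b'): new char, reset run to 1
Longest run: 'a' with length 3

3


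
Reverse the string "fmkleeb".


Input: fmkleeb
Reading characters right to left:
  Position 6: 'b'
  Position 5: 'e'
  Position 4: 'e'
  Position 3: 'l'
  Position 2: 'k'
  Position 1: 'm'
  Position 0: 'f'
Reversed: beelkmf

beelkmf


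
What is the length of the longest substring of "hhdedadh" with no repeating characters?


Input: "hhdedadh"
Sliding window (track last position of each char):
  Position 0 ('h'): window [0,0] length 1 -- new best
  Position 1 ('h'): repeat (last at 0), move window start to 1
  Position 1 ('h'): window [1,1] length 1
  Position 2 ('d'): window [1,2] length 2 -- new best
  Position 3 ('e'): window [1,3] length 3 -- new best
  Position 4 ('d'): repeat (last at 2), move window start to 3
  Position 4 ('d'): window [3,4] length 2
  Position 5 ('a'): window [3,5] length 3
  Position 6 ('d'): repeat (last at 4), move window start to 5
  Position 6 ('d'): window [5,6] length 2
  Position 7 ('h'): window [5,7] length 3
Longest substring with no repeats: "hde" with length 3

3
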